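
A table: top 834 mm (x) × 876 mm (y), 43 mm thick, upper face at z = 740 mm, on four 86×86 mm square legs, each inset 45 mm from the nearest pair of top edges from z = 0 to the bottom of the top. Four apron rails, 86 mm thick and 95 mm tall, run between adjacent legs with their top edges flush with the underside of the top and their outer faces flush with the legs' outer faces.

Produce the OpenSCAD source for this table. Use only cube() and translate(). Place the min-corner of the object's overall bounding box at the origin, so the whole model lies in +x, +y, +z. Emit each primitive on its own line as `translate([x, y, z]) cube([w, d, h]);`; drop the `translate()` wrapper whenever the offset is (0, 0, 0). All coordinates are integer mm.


translate([0, 0, 697]) cube([834, 876, 43]);
translate([45, 45, 0]) cube([86, 86, 697]);
translate([703, 45, 0]) cube([86, 86, 697]);
translate([45, 745, 0]) cube([86, 86, 697]);
translate([703, 745, 0]) cube([86, 86, 697]);
translate([131, 45, 602]) cube([572, 86, 95]);
translate([131, 745, 602]) cube([572, 86, 95]);
translate([45, 131, 602]) cube([86, 614, 95]);
translate([703, 131, 602]) cube([86, 614, 95]);


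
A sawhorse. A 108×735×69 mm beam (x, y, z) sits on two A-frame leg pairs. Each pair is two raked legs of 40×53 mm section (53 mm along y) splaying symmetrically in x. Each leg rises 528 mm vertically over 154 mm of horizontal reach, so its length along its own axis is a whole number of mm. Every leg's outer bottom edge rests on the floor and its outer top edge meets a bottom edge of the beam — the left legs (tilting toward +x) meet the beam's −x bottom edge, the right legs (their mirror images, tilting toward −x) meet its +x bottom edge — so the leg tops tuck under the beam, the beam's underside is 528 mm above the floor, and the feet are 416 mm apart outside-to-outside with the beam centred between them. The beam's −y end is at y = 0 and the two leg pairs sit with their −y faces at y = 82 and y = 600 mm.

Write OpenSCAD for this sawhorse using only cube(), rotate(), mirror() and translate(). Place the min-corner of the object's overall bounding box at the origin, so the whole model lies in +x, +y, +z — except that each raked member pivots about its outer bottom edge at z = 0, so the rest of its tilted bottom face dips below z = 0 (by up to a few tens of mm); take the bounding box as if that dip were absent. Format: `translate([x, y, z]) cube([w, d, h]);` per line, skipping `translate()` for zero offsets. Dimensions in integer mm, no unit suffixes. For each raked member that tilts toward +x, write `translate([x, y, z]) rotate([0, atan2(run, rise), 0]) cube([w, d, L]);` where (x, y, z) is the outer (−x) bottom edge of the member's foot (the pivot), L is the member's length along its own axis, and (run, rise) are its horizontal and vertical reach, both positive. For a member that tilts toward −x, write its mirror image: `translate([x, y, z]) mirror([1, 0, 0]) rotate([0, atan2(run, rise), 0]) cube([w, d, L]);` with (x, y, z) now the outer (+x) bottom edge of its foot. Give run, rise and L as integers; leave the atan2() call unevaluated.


translate([154, 0, 528]) cube([108, 735, 69]);
translate([0, 82, 0]) rotate([0, atan2(154, 528), 0]) cube([40, 53, 550]);
translate([416, 82, 0]) mirror([1, 0, 0]) rotate([0, atan2(154, 528), 0]) cube([40, 53, 550]);
translate([0, 600, 0]) rotate([0, atan2(154, 528), 0]) cube([40, 53, 550]);
translate([416, 600, 0]) mirror([1, 0, 0]) rotate([0, atan2(154, 528), 0]) cube([40, 53, 550]);


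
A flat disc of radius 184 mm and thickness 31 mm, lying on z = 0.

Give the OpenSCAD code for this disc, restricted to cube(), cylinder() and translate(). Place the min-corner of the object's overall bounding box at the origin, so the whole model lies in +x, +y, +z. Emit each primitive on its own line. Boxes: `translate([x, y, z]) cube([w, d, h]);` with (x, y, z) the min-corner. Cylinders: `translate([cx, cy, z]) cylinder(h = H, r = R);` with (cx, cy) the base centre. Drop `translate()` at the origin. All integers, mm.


translate([184, 184, 0]) cylinder(h = 31, r = 184);


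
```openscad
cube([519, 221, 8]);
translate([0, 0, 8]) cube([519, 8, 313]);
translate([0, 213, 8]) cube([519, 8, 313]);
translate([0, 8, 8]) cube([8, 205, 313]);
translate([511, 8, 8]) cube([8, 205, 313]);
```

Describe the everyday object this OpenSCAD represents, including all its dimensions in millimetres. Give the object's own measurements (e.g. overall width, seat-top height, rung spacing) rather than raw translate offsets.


An open-topped rectangular box: outside dimensions 519×221×321 mm, with a uniform wall and base thickness of 8 mm. The base is a full 519×221 slab on the floor; four walls sit on top of the base. The front and back walls (the −y and +y sides) span the full width; the two side walls fit between them.


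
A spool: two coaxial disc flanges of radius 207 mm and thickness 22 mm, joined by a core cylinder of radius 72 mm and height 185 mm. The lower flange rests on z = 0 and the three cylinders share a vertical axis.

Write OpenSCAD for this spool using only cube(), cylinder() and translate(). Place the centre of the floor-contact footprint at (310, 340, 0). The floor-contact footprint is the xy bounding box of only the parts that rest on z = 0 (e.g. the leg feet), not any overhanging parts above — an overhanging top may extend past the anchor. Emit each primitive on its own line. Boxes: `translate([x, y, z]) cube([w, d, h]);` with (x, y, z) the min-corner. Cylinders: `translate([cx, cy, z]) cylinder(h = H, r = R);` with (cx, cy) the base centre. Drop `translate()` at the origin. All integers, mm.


translate([310, 340, 0]) cylinder(h = 22, r = 207);
translate([310, 340, 22]) cylinder(h = 185, r = 72);
translate([310, 340, 207]) cylinder(h = 22, r = 207);


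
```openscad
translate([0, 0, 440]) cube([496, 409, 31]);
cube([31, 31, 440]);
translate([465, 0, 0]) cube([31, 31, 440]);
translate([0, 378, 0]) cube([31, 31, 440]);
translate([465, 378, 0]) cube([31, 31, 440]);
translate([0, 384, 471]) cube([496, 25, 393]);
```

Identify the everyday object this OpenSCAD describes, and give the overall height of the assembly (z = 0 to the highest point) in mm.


A chair. The overall height is 864 mm.

A slab on four corner posts with a tall panel at the back — a chair. The seat slab sits at z = 440 with thickness 31, and the 393 mm backrest starts at the seat top, so the overall height is 440 + 31 + 393 = 864 mm.


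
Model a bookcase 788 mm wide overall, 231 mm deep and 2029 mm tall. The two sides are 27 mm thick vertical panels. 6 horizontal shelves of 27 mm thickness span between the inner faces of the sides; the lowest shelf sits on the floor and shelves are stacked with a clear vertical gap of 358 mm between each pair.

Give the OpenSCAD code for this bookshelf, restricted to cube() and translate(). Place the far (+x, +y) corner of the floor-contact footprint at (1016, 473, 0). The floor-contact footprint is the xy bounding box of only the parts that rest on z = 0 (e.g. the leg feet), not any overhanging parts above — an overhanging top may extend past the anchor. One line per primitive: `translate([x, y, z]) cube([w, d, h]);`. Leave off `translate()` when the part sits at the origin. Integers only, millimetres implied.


translate([228, 242, 0]) cube([27, 231, 2029]);
translate([989, 242, 0]) cube([27, 231, 2029]);
translate([255, 242, 0]) cube([734, 231, 27]);
translate([255, 242, 385]) cube([734, 231, 27]);
translate([255, 242, 770]) cube([734, 231, 27]);
translate([255, 242, 1155]) cube([734, 231, 27]);
translate([255, 242, 1540]) cube([734, 231, 27]);
translate([255, 242, 1925]) cube([734, 231, 27]);


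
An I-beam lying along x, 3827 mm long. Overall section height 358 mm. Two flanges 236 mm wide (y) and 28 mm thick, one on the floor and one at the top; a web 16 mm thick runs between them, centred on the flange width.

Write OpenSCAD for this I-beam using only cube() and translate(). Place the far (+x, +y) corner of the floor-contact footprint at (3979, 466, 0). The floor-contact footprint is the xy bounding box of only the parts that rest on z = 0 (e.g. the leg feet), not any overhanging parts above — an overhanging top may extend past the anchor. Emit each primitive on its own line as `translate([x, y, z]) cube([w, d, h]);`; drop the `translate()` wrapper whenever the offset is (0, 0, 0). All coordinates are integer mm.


translate([152, 230, 0]) cube([3827, 236, 28]);
translate([152, 340, 28]) cube([3827, 16, 302]);
translate([152, 230, 330]) cube([3827, 236, 28]);


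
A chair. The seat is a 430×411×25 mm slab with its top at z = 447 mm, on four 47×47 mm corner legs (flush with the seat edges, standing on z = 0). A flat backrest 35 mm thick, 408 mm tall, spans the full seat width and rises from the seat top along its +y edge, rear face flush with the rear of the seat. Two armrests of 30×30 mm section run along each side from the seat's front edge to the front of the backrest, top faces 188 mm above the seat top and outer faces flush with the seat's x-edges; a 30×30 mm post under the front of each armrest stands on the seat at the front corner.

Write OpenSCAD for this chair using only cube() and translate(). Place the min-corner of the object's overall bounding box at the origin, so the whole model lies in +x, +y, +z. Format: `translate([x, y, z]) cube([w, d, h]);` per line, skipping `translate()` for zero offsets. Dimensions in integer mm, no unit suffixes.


// leg_h = 447 - 25 = 422
// arm post h = 188 - 30 = 158
translate([0, 0, 422]) cube([430, 411, 25]);
cube([47, 47, 422]);
translate([383, 0, 0]) cube([47, 47, 422]);
translate([0, 364, 0]) cube([47, 47, 422]);
translate([383, 364, 0]) cube([47, 47, 422]);
translate([0, 376, 447]) cube([430, 35, 408]);
translate([0, 0, 605]) cube([30, 376, 30]);
translate([400, 0, 605]) cube([30, 376, 30]);
translate([0, 0, 447]) cube([30, 30, 158]);
translate([400, 0, 447]) cube([30, 30, 158]);


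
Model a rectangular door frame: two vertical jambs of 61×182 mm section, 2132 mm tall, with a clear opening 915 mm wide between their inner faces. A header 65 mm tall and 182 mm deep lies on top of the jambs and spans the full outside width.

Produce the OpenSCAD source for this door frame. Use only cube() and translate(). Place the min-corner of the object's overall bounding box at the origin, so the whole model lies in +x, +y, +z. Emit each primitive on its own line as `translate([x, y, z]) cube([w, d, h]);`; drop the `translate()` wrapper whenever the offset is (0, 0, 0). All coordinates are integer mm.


cube([61, 182, 2132]);
translate([976, 0, 0]) cube([61, 182, 2132]);
translate([0, 0, 2132]) cube([1037, 182, 65]);


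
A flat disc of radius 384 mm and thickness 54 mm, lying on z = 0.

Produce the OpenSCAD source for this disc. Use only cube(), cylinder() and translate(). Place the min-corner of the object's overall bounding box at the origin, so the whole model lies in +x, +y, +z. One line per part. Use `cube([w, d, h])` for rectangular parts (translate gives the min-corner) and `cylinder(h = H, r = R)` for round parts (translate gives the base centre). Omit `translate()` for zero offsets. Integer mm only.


translate([384, 384, 0]) cylinder(h = 54, r = 384);


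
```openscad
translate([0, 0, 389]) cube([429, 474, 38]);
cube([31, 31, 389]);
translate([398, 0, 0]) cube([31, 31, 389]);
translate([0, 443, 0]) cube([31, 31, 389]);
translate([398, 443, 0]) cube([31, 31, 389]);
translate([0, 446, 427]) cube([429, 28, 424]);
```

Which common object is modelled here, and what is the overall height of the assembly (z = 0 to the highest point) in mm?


A chair. The overall height is 851 mm.

A slab on four corner posts with a tall panel at the back — a chair. The seat slab sits at z = 389 with thickness 38, and the 424 mm backrest starts at the seat top, so the overall height is 389 + 38 + 424 = 851 mm.


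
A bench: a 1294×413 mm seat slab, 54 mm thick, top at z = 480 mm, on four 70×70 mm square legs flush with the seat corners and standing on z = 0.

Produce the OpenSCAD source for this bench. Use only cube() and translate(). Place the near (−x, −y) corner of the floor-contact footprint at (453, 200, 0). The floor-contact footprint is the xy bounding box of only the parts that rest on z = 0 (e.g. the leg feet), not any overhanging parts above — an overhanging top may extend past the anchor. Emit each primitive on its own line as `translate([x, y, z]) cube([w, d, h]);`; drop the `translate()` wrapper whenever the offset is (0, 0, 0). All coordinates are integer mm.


translate([453, 200, 426]) cube([1294, 413, 54]);
translate([453, 200, 0]) cube([70, 70, 426]);
translate([453, 543, 0]) cube([70, 70, 426]);
translate([1677, 200, 0]) cube([70, 70, 426]);
translate([1677, 543, 0]) cube([70, 70, 426]);


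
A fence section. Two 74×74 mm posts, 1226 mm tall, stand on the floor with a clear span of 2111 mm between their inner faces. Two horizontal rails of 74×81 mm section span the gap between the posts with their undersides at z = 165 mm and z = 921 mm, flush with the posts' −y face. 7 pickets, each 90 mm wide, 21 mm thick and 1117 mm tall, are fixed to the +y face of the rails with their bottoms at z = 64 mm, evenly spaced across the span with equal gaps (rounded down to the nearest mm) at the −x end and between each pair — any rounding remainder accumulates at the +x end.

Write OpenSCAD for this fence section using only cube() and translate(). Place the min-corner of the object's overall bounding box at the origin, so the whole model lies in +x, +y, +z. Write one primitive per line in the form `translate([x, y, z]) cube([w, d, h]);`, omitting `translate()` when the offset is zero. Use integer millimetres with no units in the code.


cube([74, 74, 1226]);
translate([2185, 0, 0]) cube([74, 74, 1226]);
translate([74, 0, 165]) cube([2111, 74, 81]);
translate([74, 0, 921]) cube([2111, 74, 81]);
translate([259, 74, 64]) cube([90, 21, 1117]);
translate([534, 74, 64]) cube([90, 21, 1117]);
translate([809, 74, 64]) cube([90, 21, 1117]);
translate([1084, 74, 64]) cube([90, 21, 1117]);
translate([1359, 74, 64]) cube([90, 21, 1117]);
translate([1634, 74, 64]) cube([90, 21, 1117]);
translate([1909, 74, 64]) cube([90, 21, 1117]);


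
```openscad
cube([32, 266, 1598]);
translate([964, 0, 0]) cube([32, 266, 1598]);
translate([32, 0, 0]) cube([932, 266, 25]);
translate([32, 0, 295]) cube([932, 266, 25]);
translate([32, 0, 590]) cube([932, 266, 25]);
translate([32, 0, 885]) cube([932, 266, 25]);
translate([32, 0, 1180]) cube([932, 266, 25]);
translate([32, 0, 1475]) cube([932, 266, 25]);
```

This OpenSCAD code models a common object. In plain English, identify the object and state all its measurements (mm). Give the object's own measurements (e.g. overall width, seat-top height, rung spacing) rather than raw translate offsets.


An open bookshelf. Two side panels, each 32 mm thick, 266 mm deep and 1598 mm tall, stand 996 mm apart (outside-to-outside). Between them sit 6 shelves, each 25 mm thick and 266 mm deep, spanning the full gap between the sides. The bottom shelf rests on the floor (its underside at z = 0) and the clear gap between one shelf's top and the next shelf's underside is 270 mm.


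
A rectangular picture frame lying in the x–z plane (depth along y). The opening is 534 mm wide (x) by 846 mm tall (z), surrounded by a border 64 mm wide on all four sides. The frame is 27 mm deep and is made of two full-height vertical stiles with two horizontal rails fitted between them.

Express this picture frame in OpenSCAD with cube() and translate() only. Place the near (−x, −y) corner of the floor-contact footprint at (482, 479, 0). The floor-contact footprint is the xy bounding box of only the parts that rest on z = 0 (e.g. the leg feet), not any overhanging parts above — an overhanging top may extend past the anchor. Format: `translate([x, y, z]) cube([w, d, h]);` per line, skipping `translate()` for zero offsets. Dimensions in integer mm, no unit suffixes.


translate([482, 479, 0]) cube([64, 27, 974]);
translate([1080, 479, 0]) cube([64, 27, 974]);
translate([546, 479, 0]) cube([534, 27, 64]);
translate([546, 479, 910]) cube([534, 27, 64]);


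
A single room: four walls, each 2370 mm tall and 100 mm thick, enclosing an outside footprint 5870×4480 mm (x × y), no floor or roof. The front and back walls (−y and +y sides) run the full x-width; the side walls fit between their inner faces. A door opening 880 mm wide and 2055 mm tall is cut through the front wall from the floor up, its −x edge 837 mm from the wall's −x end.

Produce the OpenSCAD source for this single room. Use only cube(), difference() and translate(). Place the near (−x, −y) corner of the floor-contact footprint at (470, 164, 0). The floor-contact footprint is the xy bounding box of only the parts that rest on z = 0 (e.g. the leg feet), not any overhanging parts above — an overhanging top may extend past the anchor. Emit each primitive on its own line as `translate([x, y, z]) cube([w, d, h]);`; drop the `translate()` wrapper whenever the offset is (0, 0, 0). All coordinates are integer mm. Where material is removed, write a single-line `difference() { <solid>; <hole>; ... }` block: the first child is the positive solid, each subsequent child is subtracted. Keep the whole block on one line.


difference() { translate([470, 164, 0]) cube([5870, 100, 2370]); translate([1307, 164, 0]) cube([880, 100, 2055]); }
translate([470, 4544, 0]) cube([5870, 100, 2370]);
translate([470, 264, 0]) cube([100, 4280, 2370]);
translate([6240, 264, 0]) cube([100, 4280, 2370]);


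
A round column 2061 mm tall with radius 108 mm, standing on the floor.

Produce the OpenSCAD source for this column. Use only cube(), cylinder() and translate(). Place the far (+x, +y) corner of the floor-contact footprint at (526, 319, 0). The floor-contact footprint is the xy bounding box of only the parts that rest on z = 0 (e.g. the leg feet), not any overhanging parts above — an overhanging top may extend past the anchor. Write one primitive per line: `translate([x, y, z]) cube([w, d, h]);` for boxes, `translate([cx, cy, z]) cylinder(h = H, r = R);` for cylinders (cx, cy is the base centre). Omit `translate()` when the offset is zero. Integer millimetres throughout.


translate([418, 211, 0]) cylinder(h = 2061, r = 108);


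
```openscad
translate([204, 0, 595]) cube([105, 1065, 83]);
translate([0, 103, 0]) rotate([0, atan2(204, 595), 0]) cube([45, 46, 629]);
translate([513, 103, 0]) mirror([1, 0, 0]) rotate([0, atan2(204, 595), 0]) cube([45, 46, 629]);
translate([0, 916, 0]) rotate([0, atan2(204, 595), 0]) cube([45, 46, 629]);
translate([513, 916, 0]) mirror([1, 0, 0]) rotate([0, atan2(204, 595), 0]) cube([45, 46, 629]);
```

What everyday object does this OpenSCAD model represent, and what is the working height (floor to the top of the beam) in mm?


A sawhorse. The overall height is 678 mm.

A beam across two mirrored pairs of raked legs — a sawhorse. The beam's underside is at z = 595 (matching the legs' vertical rise in atan2(204, 595)) and the beam is 83 mm tall, so its top is at 595 + 83 = 678 mm. The raked legs top out at the beam's underside, so that is the highest point.


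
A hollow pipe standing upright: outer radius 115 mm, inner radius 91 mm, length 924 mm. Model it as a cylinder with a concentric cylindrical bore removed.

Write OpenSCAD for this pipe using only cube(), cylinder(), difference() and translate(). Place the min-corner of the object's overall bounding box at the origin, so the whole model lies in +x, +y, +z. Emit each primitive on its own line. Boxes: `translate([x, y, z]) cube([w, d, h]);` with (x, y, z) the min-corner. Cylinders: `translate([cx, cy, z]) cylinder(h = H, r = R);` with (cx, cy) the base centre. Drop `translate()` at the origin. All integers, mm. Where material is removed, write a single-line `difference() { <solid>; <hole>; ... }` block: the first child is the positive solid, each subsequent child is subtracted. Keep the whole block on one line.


difference() { translate([115, 115, 0]) cylinder(h = 924, r = 115); translate([115, 115, 0]) cylinder(h = 924, r = 91); }


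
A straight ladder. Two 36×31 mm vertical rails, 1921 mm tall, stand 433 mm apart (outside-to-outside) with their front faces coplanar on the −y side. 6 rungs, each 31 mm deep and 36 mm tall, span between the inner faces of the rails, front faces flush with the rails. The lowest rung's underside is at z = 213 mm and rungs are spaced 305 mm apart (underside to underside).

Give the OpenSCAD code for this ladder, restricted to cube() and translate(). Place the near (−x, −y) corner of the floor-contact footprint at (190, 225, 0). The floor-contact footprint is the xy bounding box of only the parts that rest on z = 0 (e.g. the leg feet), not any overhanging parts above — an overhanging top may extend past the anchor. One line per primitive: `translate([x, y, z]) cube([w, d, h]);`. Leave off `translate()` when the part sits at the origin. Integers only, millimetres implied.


translate([190, 225, 0]) cube([36, 31, 1921]);
translate([587, 225, 0]) cube([36, 31, 1921]);
translate([226, 225, 213]) cube([361, 31, 36]);
translate([226, 225, 518]) cube([361, 31, 36]);
translate([226, 225, 823]) cube([361, 31, 36]);
translate([226, 225, 1128]) cube([361, 31, 36]);
translate([226, 225, 1433]) cube([361, 31, 36]);
translate([226, 225, 1738]) cube([361, 31, 36]);


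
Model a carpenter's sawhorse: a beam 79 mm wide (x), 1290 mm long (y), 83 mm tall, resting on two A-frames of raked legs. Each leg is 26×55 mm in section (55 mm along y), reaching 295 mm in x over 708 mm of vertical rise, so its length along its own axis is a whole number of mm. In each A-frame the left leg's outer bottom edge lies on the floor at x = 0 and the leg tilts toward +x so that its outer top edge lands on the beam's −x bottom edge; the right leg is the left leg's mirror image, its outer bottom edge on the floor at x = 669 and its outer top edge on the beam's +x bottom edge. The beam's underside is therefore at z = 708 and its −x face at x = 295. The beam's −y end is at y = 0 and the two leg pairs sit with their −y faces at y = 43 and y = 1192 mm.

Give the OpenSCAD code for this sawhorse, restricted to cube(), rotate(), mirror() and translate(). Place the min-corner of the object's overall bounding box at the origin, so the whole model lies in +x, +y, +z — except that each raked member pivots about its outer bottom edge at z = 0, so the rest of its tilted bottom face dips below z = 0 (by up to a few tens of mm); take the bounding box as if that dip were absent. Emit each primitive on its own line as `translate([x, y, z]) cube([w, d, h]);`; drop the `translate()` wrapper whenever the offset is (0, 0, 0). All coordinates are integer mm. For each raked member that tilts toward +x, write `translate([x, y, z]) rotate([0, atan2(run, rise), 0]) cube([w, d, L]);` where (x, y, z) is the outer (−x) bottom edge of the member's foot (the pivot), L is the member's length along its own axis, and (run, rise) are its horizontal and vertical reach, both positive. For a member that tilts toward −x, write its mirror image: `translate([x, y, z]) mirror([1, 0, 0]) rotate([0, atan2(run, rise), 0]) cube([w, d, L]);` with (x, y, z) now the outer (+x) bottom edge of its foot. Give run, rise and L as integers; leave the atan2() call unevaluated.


translate([295, 0, 708]) cube([79, 1290, 83]);
translate([0, 43, 0]) rotate([0, atan2(295, 708), 0]) cube([26, 55, 767]);
translate([669, 43, 0]) mirror([1, 0, 0]) rotate([0, atan2(295, 708), 0]) cube([26, 55, 767]);
translate([0, 1192, 0]) rotate([0, atan2(295, 708), 0]) cube([26, 55, 767]);
translate([669, 1192, 0]) mirror([1, 0, 0]) rotate([0, atan2(295, 708), 0]) cube([26, 55, 767]);


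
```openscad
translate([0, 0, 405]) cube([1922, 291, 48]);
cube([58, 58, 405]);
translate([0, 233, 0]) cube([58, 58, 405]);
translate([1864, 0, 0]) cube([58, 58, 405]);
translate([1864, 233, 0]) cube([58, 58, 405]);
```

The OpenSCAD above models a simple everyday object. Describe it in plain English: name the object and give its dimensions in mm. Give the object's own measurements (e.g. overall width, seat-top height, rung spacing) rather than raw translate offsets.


A long wooden bench with a 1922 mm (x) × 291 mm (y) seat, 48 mm thick, its top surface 453 mm above the floor. Four 58 mm square legs at the seat corners, flush with the edges, run from z = 0 to the seat underside.


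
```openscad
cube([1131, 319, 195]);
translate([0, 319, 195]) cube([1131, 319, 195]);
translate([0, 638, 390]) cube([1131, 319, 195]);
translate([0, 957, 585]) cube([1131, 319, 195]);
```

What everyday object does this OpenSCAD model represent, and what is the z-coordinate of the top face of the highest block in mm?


A staircase. The total rise is 780 mm.

4 identical blocks, each offset up and back from the previous — a staircase. Each step is 195 mm tall and there are 4 of them, so the total rise is 4 × 195 = 780 mm.


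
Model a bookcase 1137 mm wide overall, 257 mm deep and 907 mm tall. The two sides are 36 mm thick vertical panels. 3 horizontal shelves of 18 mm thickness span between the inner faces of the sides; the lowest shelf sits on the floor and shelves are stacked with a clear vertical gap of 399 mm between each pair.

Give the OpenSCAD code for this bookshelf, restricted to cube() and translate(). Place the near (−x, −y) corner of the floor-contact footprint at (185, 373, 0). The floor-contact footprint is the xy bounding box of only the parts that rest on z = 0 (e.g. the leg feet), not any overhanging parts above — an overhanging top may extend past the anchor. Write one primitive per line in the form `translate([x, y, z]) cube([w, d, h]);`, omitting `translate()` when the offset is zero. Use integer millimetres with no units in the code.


translate([185, 373, 0]) cube([36, 257, 907]);
translate([1286, 373, 0]) cube([36, 257, 907]);
translate([221, 373, 0]) cube([1065, 257, 18]);
translate([221, 373, 417]) cube([1065, 257, 18]);
translate([221, 373, 834]) cube([1065, 257, 18]);


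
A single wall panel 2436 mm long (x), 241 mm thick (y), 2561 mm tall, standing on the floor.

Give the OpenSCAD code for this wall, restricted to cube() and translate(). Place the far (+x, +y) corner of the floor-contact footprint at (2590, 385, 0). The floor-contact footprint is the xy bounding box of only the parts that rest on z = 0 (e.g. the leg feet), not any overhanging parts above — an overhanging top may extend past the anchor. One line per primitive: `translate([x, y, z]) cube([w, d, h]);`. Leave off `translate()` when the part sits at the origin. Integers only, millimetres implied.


translate([154, 144, 0]) cube([2436, 241, 2561]);


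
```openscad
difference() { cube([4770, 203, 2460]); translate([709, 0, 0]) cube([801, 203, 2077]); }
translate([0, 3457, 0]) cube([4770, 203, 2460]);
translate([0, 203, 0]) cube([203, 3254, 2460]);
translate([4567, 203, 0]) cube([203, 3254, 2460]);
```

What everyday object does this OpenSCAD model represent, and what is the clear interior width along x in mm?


A single room. The interior width is 4364 mm.

Four walls enclosing a rectangle with a door in the front wall — a room. Outside width 4770 minus two 203 mm walls gives 4364 mm.


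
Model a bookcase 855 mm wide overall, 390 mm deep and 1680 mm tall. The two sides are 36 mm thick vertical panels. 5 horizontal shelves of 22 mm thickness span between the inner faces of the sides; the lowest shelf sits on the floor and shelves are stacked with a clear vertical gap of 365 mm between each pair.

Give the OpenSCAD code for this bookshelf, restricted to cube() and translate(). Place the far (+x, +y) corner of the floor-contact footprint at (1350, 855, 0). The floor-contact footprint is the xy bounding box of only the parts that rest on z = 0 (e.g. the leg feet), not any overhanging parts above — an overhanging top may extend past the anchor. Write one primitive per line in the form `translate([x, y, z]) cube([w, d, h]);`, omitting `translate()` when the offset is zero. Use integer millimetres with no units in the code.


translate([495, 465, 0]) cube([36, 390, 1680]);
translate([1314, 465, 0]) cube([36, 390, 1680]);
translate([531, 465, 0]) cube([783, 390, 22]);
translate([531, 465, 387]) cube([783, 390, 22]);
translate([531, 465, 774]) cube([783, 390, 22]);
translate([531, 465, 1161]) cube([783, 390, 22]);
translate([531, 465, 1548]) cube([783, 390, 22]);


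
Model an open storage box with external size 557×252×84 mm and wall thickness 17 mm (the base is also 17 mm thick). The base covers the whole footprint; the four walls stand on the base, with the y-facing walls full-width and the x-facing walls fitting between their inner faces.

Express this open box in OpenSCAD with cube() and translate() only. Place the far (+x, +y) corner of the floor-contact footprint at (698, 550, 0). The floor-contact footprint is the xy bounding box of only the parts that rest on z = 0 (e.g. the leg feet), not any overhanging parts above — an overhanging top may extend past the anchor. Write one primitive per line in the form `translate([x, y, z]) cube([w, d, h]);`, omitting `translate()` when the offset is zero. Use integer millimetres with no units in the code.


translate([141, 298, 0]) cube([557, 252, 17]);
translate([141, 298, 17]) cube([557, 17, 67]);
translate([141, 533, 17]) cube([557, 17, 67]);
translate([141, 315, 17]) cube([17, 218, 67]);
translate([681, 315, 17]) cube([17, 218, 67]);


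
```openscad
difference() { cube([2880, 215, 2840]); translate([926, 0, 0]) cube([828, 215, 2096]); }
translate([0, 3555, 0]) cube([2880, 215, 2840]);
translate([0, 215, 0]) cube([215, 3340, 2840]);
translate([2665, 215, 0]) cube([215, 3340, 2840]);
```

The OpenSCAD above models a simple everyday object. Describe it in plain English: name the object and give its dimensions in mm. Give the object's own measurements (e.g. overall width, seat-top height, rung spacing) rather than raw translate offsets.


A single room: four walls, each 2840 mm tall and 215 mm thick, enclosing an outside footprint 2880×3770 mm (x × y), no floor or roof. The front and back walls (−y and +y sides) run the full x-width; the side walls fit between their inner faces. A door opening 828 mm wide and 2096 mm tall is cut through the front wall from the floor up, its −x edge 926 mm from the wall's −x end.


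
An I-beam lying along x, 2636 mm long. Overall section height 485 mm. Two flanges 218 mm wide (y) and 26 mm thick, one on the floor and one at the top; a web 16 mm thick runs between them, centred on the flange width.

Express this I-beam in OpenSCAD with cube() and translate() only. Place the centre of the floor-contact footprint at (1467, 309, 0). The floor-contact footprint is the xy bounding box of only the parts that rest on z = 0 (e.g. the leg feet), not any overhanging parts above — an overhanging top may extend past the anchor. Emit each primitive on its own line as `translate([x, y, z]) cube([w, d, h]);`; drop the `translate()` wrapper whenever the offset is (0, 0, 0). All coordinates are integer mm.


translate([149, 200, 0]) cube([2636, 218, 26]);
translate([149, 301, 26]) cube([2636, 16, 433]);
translate([149, 200, 459]) cube([2636, 218, 26]);


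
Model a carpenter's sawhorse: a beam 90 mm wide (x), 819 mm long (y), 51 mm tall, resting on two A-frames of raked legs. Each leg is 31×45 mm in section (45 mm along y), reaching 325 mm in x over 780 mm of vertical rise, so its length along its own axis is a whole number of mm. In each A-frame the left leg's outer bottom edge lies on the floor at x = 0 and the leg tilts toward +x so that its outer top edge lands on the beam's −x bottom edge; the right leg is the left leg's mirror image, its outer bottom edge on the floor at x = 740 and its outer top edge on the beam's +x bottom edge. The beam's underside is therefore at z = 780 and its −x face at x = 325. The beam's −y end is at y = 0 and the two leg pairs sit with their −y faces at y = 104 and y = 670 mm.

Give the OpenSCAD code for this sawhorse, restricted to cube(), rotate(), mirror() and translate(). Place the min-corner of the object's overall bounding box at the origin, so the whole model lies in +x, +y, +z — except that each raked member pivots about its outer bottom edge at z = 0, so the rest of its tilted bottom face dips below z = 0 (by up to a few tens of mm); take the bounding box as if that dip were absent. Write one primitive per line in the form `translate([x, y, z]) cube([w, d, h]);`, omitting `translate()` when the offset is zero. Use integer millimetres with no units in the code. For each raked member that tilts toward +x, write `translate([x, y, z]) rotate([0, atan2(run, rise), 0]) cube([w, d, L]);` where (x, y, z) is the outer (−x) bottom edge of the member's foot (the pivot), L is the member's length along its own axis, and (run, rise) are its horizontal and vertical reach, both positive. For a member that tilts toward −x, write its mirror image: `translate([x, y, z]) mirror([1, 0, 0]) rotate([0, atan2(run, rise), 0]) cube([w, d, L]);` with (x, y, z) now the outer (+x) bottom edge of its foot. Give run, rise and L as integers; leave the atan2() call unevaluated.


translate([325, 0, 780]) cube([90, 819, 51]);
translate([0, 104, 0]) rotate([0, atan2(325, 780), 0]) cube([31, 45, 845]);
translate([740, 104, 0]) mirror([1, 0, 0]) rotate([0, atan2(325, 780), 0]) cube([31, 45, 845]);
translate([0, 670, 0]) rotate([0, atan2(325, 780), 0]) cube([31, 45, 845]);
translate([740, 670, 0]) mirror([1, 0, 0]) rotate([0, atan2(325, 780), 0]) cube([31, 45, 845]);


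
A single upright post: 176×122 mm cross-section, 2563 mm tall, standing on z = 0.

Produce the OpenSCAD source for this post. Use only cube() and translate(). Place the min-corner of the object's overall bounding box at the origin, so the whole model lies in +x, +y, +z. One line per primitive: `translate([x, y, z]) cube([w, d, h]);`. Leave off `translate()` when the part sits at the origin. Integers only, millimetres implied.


cube([176, 122, 2563]);


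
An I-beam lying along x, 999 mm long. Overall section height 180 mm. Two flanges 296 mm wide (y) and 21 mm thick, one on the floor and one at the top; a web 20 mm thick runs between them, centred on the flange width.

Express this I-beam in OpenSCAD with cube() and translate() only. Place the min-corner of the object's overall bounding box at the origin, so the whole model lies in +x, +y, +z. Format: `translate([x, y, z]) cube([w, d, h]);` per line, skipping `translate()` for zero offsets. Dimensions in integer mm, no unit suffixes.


cube([999, 296, 21]);
translate([0, 138, 21]) cube([999, 20, 138]);
translate([0, 0, 159]) cube([999, 296, 21]);


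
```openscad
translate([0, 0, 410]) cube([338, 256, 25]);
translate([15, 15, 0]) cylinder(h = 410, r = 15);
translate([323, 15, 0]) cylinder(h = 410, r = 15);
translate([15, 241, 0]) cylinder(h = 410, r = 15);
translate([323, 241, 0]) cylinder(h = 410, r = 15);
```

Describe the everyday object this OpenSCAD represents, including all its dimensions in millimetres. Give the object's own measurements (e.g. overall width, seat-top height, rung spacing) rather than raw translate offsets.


A simple wooden stool: a rectangular seat 338 mm (x) by 256 mm (y), 25 mm thick, top face at z = 435 mm, on four round legs, each 30 mm in diameter. The legs rest on z = 0, each leg's axis is inset half a diameter from the nearest pair of seat edges (so the leg's bounding box is flush with the corner).


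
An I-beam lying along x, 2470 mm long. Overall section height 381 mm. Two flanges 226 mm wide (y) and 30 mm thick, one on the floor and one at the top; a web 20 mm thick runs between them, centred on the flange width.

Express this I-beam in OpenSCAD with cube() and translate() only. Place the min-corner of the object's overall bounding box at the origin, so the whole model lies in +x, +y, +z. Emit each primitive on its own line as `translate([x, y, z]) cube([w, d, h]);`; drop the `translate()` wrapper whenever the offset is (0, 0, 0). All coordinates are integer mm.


cube([2470, 226, 30]);
translate([0, 103, 30]) cube([2470, 20, 321]);
translate([0, 0, 351]) cube([2470, 226, 30]);


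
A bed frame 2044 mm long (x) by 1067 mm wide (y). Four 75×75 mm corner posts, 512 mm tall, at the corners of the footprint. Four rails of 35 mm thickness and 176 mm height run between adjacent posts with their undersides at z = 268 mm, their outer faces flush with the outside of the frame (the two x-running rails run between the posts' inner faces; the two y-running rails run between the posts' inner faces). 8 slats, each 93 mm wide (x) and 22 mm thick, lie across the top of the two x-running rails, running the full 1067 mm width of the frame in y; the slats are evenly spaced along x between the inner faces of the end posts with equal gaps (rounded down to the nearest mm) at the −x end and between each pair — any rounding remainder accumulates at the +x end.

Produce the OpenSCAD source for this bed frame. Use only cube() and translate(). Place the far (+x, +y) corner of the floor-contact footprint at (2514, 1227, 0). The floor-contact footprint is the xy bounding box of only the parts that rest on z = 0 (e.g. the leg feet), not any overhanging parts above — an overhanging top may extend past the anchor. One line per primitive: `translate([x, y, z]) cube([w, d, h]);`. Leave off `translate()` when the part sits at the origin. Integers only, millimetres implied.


translate([470, 160, 0]) cube([75, 75, 512]);
translate([470, 1152, 0]) cube([75, 75, 512]);
translate([2439, 160, 0]) cube([75, 75, 512]);
translate([2439, 1152, 0]) cube([75, 75, 512]);
translate([545, 160, 268]) cube([1894, 35, 176]);
translate([545, 1192, 268]) cube([1894, 35, 176]);
translate([470, 235, 268]) cube([35, 917, 176]);
translate([2479, 235, 268]) cube([35, 917, 176]);
translate([672, 160, 444]) cube([93, 1067, 22]);
translate([892, 160, 444]) cube([93, 1067, 22]);
translate([1112, 160, 444]) cube([93, 1067, 22]);
translate([1332, 160, 444]) cube([93, 1067, 22]);
translate([1552, 160, 444]) cube([93, 1067, 22]);
translate([1772, 160, 444]) cube([93, 1067, 22]);
translate([1992, 160, 444]) cube([93, 1067, 22]);
translate([2212, 160, 444]) cube([93, 1067, 22]);


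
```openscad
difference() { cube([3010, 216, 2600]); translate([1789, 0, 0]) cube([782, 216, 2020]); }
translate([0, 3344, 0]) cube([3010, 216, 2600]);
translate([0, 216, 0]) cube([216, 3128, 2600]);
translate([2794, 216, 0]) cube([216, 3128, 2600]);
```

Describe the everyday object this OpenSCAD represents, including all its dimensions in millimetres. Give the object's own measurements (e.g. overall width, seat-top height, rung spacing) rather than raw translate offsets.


A single room: four walls, each 2600 mm tall and 216 mm thick, enclosing an outside footprint 3010×3560 mm (x × y), no floor or roof. The front and back walls (−y and +y sides) run the full x-width; the side walls fit between their inner faces. A door opening 782 mm wide and 2020 mm tall is cut through the front wall from the floor up, its −x edge 1789 mm from the wall's −x end.


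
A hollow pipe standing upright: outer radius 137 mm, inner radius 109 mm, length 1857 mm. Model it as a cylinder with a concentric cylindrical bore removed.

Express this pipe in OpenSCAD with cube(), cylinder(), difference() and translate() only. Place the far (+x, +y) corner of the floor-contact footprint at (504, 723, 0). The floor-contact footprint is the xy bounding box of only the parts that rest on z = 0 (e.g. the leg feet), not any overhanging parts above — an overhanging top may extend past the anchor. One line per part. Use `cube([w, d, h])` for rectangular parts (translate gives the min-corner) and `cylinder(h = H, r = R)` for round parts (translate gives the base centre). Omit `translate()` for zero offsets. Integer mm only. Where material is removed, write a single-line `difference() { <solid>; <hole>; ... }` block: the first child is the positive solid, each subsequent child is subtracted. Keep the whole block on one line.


difference() { translate([367, 586, 0]) cylinder(h = 1857, r = 137); translate([367, 586, 0]) cylinder(h = 1857, r = 109); }
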